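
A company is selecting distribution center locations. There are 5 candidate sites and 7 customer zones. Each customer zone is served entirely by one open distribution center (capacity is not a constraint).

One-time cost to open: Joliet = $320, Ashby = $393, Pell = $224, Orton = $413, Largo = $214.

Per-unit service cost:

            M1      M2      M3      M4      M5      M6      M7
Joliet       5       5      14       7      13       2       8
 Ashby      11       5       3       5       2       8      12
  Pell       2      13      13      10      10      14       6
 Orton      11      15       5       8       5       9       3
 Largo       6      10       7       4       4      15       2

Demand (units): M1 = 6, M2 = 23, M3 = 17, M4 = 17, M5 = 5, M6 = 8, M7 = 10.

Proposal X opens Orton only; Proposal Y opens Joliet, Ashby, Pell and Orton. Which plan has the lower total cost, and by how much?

Proposal X: {Orton}: M1→Orton 11·6=66, M2→Orton 15·23=345, M3→Orton 5·17=85, M4→Orton 8·17=136, M5→Orton 5·5=25, M6→Orton 9·8=72, M7→Orton 3·10=30. Service 759; fixed 413; total 1172.
Proposal Y: {Joliet, Ashby, Pell, Orton}: M1→Pell 2·6=12, M2→Joliet 5·23=115, M3→Ashby 3·17=51, M4→Ashby 5·17=85, M5→Ashby 2·5=10, M6→Joliet 2·8=16, M7→Orton 3·10=30. Service 319; fixed 1350; total 1669.
Difference: |1172 − 1669| = 497.

Proposal X is cheaper by 497.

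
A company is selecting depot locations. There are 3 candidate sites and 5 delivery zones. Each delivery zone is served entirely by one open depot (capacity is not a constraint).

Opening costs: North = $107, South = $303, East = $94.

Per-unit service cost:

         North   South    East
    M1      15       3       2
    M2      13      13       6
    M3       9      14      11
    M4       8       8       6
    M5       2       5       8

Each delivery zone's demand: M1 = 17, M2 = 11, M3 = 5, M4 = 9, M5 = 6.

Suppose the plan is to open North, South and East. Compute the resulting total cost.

Each delivery zone is assigned to its cheapest site among the open ones.
{North, South, East}: M1→East 2·17=34, M2→East 6·11=66, M3→North 9·5=45, M4→East 6·9=54, M5→North 2·6=12. Service 211; fixed 504; total 715.

Total cost: 715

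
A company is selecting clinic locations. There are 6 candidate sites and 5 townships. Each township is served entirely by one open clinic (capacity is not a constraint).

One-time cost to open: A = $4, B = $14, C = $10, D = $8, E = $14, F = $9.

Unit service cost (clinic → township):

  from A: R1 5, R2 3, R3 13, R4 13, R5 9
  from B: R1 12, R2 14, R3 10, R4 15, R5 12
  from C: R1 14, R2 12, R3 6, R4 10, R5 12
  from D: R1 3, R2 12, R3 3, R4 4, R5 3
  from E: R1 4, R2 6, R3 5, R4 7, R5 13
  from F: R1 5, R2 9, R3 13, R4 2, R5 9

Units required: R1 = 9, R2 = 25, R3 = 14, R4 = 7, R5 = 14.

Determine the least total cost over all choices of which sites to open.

Minimum total cost: 221

For any fixed open set, each township goes to its cheapest open site; total = fixed + service.
{A, D, F}: R1→D 3·9=27, R2→A 3·25=75, R3→D 3·14=42, R4→F 2·7=14, R5→D 3·14=42. Service 200; fixed 21; total 221.
{A, D}: service 214 + fixed 12 = 226
{A, C, D, F}: service 200 + fixed 31 = 231
{A, B, C, D, E, F}: R1→D 3·9=27, R2→A 3·25=75, R3→D 3·14=42, R4→F 2·7=14, R5→D 3·14=42. Service 200; fixed 59; total 259.
No other subset beats 221.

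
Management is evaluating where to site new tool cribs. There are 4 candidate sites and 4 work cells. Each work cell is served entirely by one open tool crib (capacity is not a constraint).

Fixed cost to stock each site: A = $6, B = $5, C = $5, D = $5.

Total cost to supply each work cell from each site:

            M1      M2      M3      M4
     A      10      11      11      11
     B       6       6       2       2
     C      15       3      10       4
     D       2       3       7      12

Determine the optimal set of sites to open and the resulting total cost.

For any fixed open set, each work cell goes to its cheapest open site; total = fixed + service.
{B, D}: M1→D 2, M2→D 3, M3→B 2, M4→B 2. Service 9; fixed 10; total 19.
{B}: M1→B 6, M2→B 6, M3→B 2, M4→B 2. Service 16; fixed 5; total 21.
{B, C}: M1→B 6, M2→C 3, M3→B 2, M4→B 2. Service 13; fixed 10; total 23.
{A, B, C, D}: M1→D 2, M2→C 3, M3→B 2, M4→B 2. Service 9; fixed 21; total 30.
No other subset beats 19.

Open B and D; minimum total cost 19.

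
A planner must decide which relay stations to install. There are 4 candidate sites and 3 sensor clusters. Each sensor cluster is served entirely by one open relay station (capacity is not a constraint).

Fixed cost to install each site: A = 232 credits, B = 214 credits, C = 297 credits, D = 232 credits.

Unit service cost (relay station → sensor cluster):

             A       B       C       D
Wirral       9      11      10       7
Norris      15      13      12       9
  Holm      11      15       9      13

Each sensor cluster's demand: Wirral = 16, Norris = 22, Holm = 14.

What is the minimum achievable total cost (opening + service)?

For any fixed open set, each sensor cluster goes to its cheapest open site; total = fixed + service.
{D}: Wirral→D 7·16=112, Norris→D 9·22=198, Holm→D 13·14=182. Service 492; fixed 232; total 724.
{C}: service 550 + fixed 297 = 847
{A}: service 628 + fixed 232 = 860
{A, B, C, D}: service 436 + fixed 975 = 1411
No other subset beats 724.

Minimum total cost: 724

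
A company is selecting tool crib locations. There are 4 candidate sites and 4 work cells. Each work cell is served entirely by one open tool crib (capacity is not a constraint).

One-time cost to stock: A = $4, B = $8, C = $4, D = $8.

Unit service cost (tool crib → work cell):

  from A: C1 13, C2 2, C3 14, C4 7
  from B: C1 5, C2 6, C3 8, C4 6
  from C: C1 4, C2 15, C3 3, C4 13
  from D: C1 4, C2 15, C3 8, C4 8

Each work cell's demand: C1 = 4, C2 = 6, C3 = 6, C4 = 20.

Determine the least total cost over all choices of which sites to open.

For any fixed open set, each work cell goes to its cheapest open site; total = fixed + service.
{A, B, C}: C1→C 4·4=16, C2→A 2·6=12, C3→C 3·6=18, C4→B 6·20=120. Service 166; fixed 16; total 182.
{A, B, C, D}: service 166 + fixed 24 = 190
{A, C}: service 186 + fixed 8 = 194
{A}: service 288 + fixed 4 = 292
No other subset beats 182.

Minimum total cost: 182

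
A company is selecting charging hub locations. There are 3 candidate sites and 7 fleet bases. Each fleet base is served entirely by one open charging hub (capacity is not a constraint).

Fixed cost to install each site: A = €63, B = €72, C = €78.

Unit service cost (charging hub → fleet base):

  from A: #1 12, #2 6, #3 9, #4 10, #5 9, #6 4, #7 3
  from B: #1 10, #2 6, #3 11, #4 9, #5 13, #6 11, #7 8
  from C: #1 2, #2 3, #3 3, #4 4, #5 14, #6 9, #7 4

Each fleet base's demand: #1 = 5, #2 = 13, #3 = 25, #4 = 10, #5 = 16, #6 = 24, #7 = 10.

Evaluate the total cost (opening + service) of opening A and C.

Each fleet base is assigned to its cheapest site among the open ones.
{A, C}: #1→C 2·5=10, #2→C 3·13=39, #3→C 3·25=75, #4→C 4·10=40, #5→A 9·16=144, #6→A 4·24=96, #7→A 3·10=30. Service 434; fixed 141; total 575.

Total cost: 575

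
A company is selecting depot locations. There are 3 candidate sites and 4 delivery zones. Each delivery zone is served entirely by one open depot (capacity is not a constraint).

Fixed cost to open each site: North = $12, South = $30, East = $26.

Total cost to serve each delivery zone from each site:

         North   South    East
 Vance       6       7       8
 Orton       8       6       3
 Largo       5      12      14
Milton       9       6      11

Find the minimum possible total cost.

For any fixed open set, each delivery zone goes to its cheapest open site; total = fixed + service.
{North}: Vance→North 6, Orton→North 8, Largo→North 5, Milton→North 9. Service 28; fixed 12; total 40.
{North, East}: Vance→North 6, Orton→East 3, Largo→North 5, Milton→North 9. Service 23; fixed 38; total 61.
{South}: Vance→South 7, Orton→South 6, Largo→South 12, Milton→South 6. Service 31; fixed 30; total 61.
{North, South, East}: Vance→North 6, Orton→East 3, Largo→North 5, Milton→South 6. Service 20; fixed 68; total 88.
No other subset beats 40.

Minimum total cost: 40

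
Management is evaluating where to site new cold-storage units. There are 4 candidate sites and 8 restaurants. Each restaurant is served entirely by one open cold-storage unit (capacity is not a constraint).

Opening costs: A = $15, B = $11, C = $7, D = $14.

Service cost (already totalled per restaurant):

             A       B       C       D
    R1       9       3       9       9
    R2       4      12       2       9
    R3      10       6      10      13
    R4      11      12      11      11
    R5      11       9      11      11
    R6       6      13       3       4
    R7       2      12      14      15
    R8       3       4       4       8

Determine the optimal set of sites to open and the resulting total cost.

For any fixed open set, each restaurant goes to its cheapest open site; total = fixed + service.
{B, C}: R1→B 3, R2→C 2, R3→B 6, R4→C 11, R5→B 9, R6→C 3, R7→B 12, R8→B 4. Service 50; fixed 18; total 68.
{A, B}: service 44 + fixed 26 = 70
{A}: service 56 + fixed 15 = 71
{A, B, C, D}: R1→B 3, R2→C 2, R3→B 6, R4→A 11, R5→B 9, R6→C 3, R7→A 2, R8→A 3. Service 39; fixed 47; total 86.
(All 15 nonempty subsets were checked; B and C is lowest.)

Open B and C; minimum total cost 68.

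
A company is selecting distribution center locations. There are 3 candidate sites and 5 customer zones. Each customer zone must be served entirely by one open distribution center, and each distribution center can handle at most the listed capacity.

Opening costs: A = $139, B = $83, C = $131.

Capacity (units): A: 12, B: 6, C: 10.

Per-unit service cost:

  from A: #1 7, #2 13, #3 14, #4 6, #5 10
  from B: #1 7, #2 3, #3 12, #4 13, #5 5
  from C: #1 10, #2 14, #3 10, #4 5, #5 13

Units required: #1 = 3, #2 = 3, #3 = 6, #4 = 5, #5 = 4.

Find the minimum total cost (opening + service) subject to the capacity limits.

Open {A, C}: #1→A 7·3=21, #2→C 14·3=42, #3→C 10·6=60, #4→A 6·5=30, #5→A 10·4=40.
Loads: A carries 12/12, C carries 9/10. Service 193; fixed 270; total 463.
Next best feasible plan costs 469.

Minimum total cost: 463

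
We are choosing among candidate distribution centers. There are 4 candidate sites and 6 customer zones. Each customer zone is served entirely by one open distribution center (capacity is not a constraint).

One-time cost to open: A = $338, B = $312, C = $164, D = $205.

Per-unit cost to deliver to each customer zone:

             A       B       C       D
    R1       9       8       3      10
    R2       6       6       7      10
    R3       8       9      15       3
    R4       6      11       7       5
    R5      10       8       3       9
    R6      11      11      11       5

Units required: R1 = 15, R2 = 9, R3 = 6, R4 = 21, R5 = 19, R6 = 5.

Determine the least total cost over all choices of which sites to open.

Minimum total cost: 621

For any fixed open set, each customer zone goes to its cheapest open site; total = fixed + service.
{C}: R1→C 3·15=45, R2→C 7·9=63, R3→C 15·6=90, R4→C 7·21=147, R5→C 3·19=57, R6→C 11·5=55. Service 457; fixed 164; total 621.
{C, D}: service 313 + fixed 369 = 682
{D}: R1→D 10·15=150, R2→D 10·9=90, R3→D 3·6=18, R4→D 5·21=105, R5→D 9·19=171, R6→D 5·5=25. Service 559; fixed 205; total 764.
{A, B, C, D}: R1→C 3·15=45, R2→A 6·9=54, R3→D 3·6=18, R4→D 5·21=105, R5→C 3·19=57, R6→D 5·5=25. Service 304; fixed 1019; total 1323.
No other subset beats 621.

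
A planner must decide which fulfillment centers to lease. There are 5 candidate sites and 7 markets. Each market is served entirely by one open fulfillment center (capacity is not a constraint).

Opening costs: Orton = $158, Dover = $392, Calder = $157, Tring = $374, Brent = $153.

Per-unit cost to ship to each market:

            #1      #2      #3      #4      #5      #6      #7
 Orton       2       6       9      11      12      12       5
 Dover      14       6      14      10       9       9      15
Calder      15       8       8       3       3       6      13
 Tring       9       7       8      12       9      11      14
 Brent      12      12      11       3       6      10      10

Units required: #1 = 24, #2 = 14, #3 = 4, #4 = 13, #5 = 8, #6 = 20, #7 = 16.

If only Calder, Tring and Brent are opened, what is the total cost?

Total cost: 1373

Each market is assigned to its cheapest site among the open ones.
{Calder, Tring, Brent}: #1→Tring 9·24=216, #2→Tring 7·14=98, #3→Calder 8·4=32, #4→Calder 3·13=39, #5→Calder 3·8=24, #6→Calder 6·20=120, #7→Brent 10·16=160. Service 689; fixed 684; total 1373.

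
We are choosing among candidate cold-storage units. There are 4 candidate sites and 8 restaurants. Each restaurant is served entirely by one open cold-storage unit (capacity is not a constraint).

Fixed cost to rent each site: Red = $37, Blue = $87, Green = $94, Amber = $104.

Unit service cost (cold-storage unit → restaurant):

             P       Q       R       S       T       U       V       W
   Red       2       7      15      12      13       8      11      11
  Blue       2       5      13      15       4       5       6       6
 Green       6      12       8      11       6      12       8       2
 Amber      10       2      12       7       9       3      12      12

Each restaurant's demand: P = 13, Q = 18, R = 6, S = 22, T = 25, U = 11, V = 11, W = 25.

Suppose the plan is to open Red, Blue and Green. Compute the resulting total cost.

Each restaurant is assigned to its cheapest site among the open ones.
{Red, Blue, Green}: P→Red 2·13=26, Q→Blue 5·18=90, R→Green 8·6=48, S→Green 11·22=242, T→Blue 4·25=100, U→Blue 5·11=55, V→Blue 6·11=66, W→Green 2·25=50. Service 677; fixed 218; total 895.

Total cost: 895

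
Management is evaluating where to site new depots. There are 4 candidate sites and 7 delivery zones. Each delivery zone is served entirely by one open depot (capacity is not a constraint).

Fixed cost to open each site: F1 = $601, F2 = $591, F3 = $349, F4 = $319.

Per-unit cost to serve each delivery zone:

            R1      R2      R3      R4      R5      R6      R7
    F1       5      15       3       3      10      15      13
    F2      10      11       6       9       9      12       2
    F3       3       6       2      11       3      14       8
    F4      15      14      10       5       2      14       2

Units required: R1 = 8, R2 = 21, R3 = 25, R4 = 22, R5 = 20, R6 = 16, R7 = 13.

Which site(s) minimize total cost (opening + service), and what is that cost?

For any fixed open set, each delivery zone goes to its cheapest open site; total = fixed + service.
{F3}: R1→F3 3·8=24, R2→F3 6·21=126, R3→F3 2·25=50, R4→F3 11·22=242, R5→F3 3·20=60, R6→F3 14·16=224, R7→F3 8·13=104. Service 830; fixed 349; total 1179.
{F3, F4}: service 600 + fixed 668 = 1268
{F4}: R1→F4 15·8=120, R2→F4 14·21=294, R3→F4 10·25=250, R4→F4 5·22=110, R5→F4 2·20=40, R6→F4 14·16=224, R7→F4 2·13=26. Service 1064; fixed 319; total 1383.
{F1, F2, F3, F4}: service 524 + fixed 1860 = 2384
(All 15 nonempty subsets were checked; F3 only is lowest.)

Open F3 only; minimum total cost 1179.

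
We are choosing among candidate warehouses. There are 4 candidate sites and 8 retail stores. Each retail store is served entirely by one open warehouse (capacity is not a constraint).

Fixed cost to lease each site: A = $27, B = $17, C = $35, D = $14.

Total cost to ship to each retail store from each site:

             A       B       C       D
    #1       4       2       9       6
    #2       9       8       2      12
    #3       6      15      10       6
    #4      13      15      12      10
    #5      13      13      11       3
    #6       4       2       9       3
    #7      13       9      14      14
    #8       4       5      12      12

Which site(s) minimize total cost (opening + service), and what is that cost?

Open B and D; minimum total cost 76.

For any fixed open set, each retail store goes to its cheapest open site; total = fixed + service.
{B, D}: #1→B 2, #2→B 8, #3→D 6, #4→D 10, #5→D 3, #6→B 2, #7→B 9, #8→B 5. Service 45; fixed 31; total 76.
{D}: service 66 + fixed 14 = 80
{B}: service 69 + fixed 17 = 86
{A, B, C, D}: #1→B 2, #2→C 2, #3→A 6, #4→D 10, #5→D 3, #6→B 2, #7→B 9, #8→A 4. Service 38; fixed 93; total 131.
(All 15 nonempty subsets were checked; B and D is lowest.)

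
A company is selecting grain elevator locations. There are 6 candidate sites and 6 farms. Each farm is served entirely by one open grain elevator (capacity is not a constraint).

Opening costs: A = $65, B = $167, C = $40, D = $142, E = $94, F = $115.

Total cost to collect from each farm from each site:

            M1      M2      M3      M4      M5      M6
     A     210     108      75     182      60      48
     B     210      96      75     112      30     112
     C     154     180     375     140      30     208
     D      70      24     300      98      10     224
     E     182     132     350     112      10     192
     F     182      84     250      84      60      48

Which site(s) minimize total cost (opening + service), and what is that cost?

Open A and D; minimum total cost 532.

For any fixed open set, each farm goes to its cheapest open site; total = fixed + service.
{A, D}: M1→D 70, M2→D 24, M3→A 75, M4→D 98, M5→D 10, M6→A 48. Service 325; fixed 207; total 532.
{A, C, D}: service 325 + fixed 247 = 572
{A, D, E}: service 325 + fixed 301 = 626
{A, B, C, D, E, F}: service 311 + fixed 623 = 934
No other subset beats 532.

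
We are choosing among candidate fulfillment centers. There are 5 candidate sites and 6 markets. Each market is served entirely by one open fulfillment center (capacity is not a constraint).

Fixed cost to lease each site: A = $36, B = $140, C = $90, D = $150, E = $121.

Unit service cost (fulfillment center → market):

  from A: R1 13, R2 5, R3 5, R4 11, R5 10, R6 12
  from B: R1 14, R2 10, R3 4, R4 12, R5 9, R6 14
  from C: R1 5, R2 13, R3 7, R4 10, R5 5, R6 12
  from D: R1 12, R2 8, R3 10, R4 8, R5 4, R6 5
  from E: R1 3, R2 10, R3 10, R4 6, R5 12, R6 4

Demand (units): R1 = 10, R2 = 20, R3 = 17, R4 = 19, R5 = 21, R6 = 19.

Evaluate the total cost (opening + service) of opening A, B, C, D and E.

Each market is assigned to its cheapest site among the open ones.
{A, B, C, D, E}: R1→E 3·10=30, R2→A 5·20=100, R3→B 4·17=68, R4→E 6·19=114, R5→D 4·21=84, R6→E 4·19=76. Service 472; fixed 537; total 1009.

Total cost: 1009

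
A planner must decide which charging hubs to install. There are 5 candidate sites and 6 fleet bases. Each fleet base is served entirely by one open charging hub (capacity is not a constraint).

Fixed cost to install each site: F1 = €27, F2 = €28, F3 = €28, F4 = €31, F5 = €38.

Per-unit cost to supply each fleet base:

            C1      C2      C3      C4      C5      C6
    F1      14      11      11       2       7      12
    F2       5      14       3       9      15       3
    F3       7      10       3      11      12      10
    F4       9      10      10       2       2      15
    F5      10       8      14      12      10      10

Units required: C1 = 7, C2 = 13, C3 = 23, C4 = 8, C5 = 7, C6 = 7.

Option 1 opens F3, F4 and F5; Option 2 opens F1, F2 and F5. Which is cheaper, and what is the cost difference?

Option 2 is cheaper by 32.

Option 1: {F3, F4, F5}: C1→F3 7·7=49, C2→F5 8·13=104, C3→F3 3·23=69, C4→F4 2·8=16, C5→F4 2·7=14, C6→F3 10·7=70. Service 322; fixed 97; total 419.
Option 2: {F1, F2, F5}: C1→F2 5·7=35, C2→F5 8·13=104, C3→F2 3·23=69, C4→F1 2·8=16, C5→F1 7·7=49, C6→F2 3·7=21. Service 294; fixed 93; total 387.
Difference: |419 − 387| = 32.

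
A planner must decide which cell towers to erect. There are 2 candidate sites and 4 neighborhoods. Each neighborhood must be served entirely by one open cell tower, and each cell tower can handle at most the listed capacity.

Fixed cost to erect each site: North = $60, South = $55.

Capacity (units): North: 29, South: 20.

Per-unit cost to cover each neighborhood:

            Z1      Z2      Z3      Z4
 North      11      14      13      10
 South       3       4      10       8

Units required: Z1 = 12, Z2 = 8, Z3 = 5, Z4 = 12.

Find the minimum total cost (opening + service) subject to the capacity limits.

Minimum total cost: 368

Open {North, South}: Z1→South 3·12=36, Z2→South 4·8=32, Z3→North 13·5=65, Z4→North 10·12=120.
Loads: North carries 17/29, South carries 20/20. Service 253; fixed 115; total 368.
Next best feasible plan costs 433.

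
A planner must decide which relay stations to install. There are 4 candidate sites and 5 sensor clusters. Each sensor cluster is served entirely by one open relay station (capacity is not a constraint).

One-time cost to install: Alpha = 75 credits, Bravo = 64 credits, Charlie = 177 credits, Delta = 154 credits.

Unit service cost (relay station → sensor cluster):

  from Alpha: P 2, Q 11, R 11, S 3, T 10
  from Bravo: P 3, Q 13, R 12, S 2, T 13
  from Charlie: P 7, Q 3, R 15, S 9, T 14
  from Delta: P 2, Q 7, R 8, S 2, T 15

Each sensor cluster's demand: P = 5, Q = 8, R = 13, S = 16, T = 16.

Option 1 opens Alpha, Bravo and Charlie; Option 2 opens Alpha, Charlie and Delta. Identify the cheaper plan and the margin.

Option 1: {Alpha, Bravo, Charlie}: P→Alpha 2·5=10, Q→Charlie 3·8=24, R→Alpha 11·13=143, S→Bravo 2·16=32, T→Alpha 10·16=160. Service 369; fixed 316; total 685.
Option 2: {Alpha, Charlie, Delta}: P→Alpha 2·5=10, Q→Charlie 3·8=24, R→Delta 8·13=104, S→Delta 2·16=32, T→Alpha 10·16=160. Service 330; fixed 406; total 736.
Difference: |685 − 736| = 51.

Option 1 is cheaper by 51.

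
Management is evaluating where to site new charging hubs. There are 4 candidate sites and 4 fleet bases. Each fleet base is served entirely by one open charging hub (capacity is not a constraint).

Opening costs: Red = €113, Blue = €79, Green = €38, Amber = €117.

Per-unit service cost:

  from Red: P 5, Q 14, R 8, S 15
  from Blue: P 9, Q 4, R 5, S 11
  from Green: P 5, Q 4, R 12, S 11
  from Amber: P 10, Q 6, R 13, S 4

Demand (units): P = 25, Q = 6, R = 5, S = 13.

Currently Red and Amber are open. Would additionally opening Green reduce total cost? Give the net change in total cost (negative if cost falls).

Current service cost with {Red, Amber}: 253.
Adding Green: each fleet base re-picks its cheapest; new service cost 241, saving 12.
Extra fixed cost: 38. Net change = 38 − 12 = 26.
(Totals: 483 → 509.)

No — net change +26 (cost rises by 26).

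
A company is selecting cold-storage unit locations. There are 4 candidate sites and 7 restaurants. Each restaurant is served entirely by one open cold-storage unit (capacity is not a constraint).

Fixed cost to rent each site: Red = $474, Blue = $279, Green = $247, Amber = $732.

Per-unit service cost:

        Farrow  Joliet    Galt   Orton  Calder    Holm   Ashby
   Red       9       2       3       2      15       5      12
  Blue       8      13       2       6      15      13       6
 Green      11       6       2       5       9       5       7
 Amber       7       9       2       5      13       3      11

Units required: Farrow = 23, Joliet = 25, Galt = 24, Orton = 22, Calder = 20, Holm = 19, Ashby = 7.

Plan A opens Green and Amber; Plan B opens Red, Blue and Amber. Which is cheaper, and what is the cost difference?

Plan A is cheaper by 413.

Plan A: {Green, Amber}: Farrow→Amber 7·23=161, Joliet→Green 6·25=150, Galt→Green 2·24=48, Orton→Green 5·22=110, Calder→Green 9·20=180, Holm→Amber 3·19=57, Ashby→Green 7·7=49. Service 755; fixed 979; total 1734.
Plan B: {Red, Blue, Amber}: Farrow→Amber 7·23=161, Joliet→Red 2·25=50, Galt→Blue 2·24=48, Orton→Red 2·22=44, Calder→Amber 13·20=260, Holm→Amber 3·19=57, Ashby→Blue 6·7=42. Service 662; fixed 1485; total 2147.
Difference: |1734 − 2147| = 413.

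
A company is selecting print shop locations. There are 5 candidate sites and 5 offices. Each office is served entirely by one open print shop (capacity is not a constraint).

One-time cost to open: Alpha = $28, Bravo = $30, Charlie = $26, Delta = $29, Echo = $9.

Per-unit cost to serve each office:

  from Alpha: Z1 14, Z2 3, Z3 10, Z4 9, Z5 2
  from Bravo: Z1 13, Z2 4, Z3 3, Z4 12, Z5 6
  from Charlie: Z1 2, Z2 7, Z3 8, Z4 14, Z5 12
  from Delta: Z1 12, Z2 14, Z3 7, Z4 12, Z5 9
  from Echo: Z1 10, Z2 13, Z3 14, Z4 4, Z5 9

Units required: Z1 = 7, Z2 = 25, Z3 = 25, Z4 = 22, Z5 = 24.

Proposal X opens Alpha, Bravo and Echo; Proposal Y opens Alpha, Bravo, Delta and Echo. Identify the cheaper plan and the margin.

Proposal X is cheaper by 29.

Proposal X: {Alpha, Bravo, Echo}: Z1→Echo 10·7=70, Z2→Alpha 3·25=75, Z3→Bravo 3·25=75, Z4→Echo 4·22=88, Z5→Alpha 2·24=48. Service 356; fixed 67; total 423.
Proposal Y: {Alpha, Bravo, Delta, Echo}: Z1→Echo 10·7=70, Z2→Alpha 3·25=75, Z3→Bravo 3·25=75, Z4→Echo 4·22=88, Z5→Alpha 2·24=48. Service 356; fixed 96; total 452.
Difference: |423 − 452| = 29.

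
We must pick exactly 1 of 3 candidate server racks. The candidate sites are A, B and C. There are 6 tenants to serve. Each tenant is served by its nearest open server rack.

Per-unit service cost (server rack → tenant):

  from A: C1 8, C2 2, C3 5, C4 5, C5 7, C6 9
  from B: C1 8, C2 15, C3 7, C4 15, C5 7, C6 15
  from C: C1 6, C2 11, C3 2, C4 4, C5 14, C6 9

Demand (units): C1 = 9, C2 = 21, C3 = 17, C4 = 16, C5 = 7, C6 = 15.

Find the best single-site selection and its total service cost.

With exactly 1 open, each tenant uses its cheapest among the chosen.
{A}: C1→A 8·9=72, C2→A 2·21=42, C3→A 5·17=85, C4→A 5·16=80, C5→A 7·7=49, C6→A 9·15=135. Service cost 463.
{C}: service cost 616
{B}: service cost 1020
Among all 3 size-1 choices, {A} is lowest.

Choose A only; total service cost 463.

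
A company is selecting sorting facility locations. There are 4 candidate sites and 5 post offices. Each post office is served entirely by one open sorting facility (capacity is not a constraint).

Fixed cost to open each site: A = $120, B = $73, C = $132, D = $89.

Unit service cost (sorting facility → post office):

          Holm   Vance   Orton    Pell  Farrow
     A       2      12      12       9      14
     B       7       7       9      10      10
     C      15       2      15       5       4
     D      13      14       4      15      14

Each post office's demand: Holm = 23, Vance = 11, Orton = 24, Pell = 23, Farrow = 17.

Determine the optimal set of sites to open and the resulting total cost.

For any fixed open set, each post office goes to its cheapest open site; total = fixed + service.
{A, C, D}: Holm→A 2·23=46, Vance→C 2·11=22, Orton→D 4·24=96, Pell→C 5·23=115, Farrow→C 4·17=68. Service 347; fixed 341; total 688.
{B, C, D}: service 462 + fixed 294 = 756
{A, B, C, D}: service 347 + fixed 414 = 761
{B}: service 854 + fixed 73 = 927
(All 15 nonempty subsets were checked; A, C and D is lowest.)

Open A, C and D; minimum total cost 688.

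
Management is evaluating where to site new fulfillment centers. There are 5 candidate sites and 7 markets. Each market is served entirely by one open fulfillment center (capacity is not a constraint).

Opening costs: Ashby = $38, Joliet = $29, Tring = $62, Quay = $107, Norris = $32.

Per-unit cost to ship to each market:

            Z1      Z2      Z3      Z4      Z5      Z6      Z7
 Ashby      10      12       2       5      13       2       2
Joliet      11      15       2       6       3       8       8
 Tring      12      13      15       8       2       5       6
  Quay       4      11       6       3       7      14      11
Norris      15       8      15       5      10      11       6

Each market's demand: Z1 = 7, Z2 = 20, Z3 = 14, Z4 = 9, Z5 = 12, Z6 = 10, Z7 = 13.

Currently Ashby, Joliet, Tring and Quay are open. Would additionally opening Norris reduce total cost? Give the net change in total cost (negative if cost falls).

Current service cost with {Ashby, Joliet, Tring, Quay}: 373.
Adding Norris: each market re-picks its cheapest; new service cost 313, saving 60.
Extra fixed cost: 32. Net change = 32 − 60 = -28.
(Totals: 609 → 581.)

Yes — net change −28 (cost falls by 28).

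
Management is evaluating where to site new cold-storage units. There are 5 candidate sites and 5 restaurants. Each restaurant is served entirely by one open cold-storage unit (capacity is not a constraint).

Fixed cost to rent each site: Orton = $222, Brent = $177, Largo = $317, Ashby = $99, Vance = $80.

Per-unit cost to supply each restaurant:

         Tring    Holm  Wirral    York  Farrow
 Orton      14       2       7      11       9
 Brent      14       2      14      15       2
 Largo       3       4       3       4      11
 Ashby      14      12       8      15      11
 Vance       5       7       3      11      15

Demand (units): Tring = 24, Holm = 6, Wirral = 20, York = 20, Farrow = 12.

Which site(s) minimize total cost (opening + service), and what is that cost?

For any fixed open set, each restaurant goes to its cheapest open site; total = fixed + service.
{Largo}: Tring→Largo 3·24=72, Holm→Largo 4·6=24, Wirral→Largo 3·20=60, York→Largo 4·20=80, Farrow→Largo 11·12=132. Service 368; fixed 317; total 685.
{Brent, Vance}: service 436 + fixed 257 = 693
{Vance}: service 622 + fixed 80 = 702
{Orton, Brent, Largo, Ashby, Vance}: service 248 + fixed 895 = 1143
No other subset beats 685.

Open Largo only; minimum total cost 685.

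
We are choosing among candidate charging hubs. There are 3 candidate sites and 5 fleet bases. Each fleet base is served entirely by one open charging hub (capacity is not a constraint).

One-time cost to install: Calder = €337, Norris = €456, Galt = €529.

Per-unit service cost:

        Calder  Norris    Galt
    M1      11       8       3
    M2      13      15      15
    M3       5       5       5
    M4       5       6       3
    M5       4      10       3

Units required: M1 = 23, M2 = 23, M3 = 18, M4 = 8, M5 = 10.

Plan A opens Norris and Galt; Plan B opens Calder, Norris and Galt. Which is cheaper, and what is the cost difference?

Plan A is cheaper by 291.

Plan A: {Norris, Galt}: M1→Galt 3·23=69, M2→Norris 15·23=345, M3→Norris 5·18=90, M4→Galt 3·8=24, M5→Galt 3·10=30. Service 558; fixed 985; total 1543.
Plan B: {Calder, Norris, Galt}: M1→Galt 3·23=69, M2→Calder 13·23=299, M3→Calder 5·18=90, M4→Galt 3·8=24, M5→Galt 3·10=30. Service 512; fixed 1322; total 1834.
Difference: |1543 − 1834| = 291.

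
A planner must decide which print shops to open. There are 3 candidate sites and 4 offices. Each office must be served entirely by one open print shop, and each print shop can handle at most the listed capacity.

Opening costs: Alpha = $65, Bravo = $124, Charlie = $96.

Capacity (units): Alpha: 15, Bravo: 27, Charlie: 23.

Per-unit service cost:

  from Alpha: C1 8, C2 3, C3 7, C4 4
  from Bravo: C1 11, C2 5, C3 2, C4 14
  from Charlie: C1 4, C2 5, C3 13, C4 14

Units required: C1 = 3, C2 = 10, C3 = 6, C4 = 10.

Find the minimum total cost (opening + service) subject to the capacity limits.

Open {Alpha, Bravo}: C1→Alpha 8·3=24, C2→Bravo 5·10=50, C3→Bravo 2·6=12, C4→Alpha 4·10=40.
Loads: Alpha carries 13/15, Bravo carries 16/27. Service 126; fixed 189; total 315.
Next best feasible plan costs 324.

Minimum total cost: 315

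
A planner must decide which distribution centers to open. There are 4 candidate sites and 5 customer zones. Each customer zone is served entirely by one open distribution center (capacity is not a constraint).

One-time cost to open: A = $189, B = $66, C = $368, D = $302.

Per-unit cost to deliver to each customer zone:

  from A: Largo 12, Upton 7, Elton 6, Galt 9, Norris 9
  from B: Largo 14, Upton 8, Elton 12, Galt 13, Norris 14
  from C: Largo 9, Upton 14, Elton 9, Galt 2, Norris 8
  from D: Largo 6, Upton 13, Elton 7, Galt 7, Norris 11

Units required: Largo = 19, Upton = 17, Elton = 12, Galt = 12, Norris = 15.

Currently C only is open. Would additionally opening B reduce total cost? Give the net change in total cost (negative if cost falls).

Current service cost with {C}: 661.
Adding B: each customer zone re-picks its cheapest; new service cost 559, saving 102.
Extra fixed cost: 66. Net change = 66 − 102 = -36.
(Totals: 1029 → 993.)

Yes — net change −36 (cost falls by 36).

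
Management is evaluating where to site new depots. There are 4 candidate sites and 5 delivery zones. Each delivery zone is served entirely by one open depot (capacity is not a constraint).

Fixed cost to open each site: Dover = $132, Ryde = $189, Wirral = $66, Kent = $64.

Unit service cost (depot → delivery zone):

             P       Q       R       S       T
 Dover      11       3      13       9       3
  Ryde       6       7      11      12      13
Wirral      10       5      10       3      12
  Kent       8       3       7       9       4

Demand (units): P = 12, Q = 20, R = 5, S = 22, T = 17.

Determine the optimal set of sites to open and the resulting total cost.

Open Wirral and Kent; minimum total cost 455.

For any fixed open set, each delivery zone goes to its cheapest open site; total = fixed + service.
{Wirral, Kent}: P→Kent 8·12=96, Q→Kent 3·20=60, R→Kent 7·5=35, S→Wirral 3·22=66, T→Kent 4·17=68. Service 325; fixed 130; total 455.
{Kent}: service 457 + fixed 64 = 521
{Dover, Wirral}: P→Wirral 10·12=120, Q→Dover 3·20=60, R→Wirral 10·5=50, S→Wirral 3·22=66, T→Dover 3·17=51. Service 347; fixed 198; total 545.
{Dover, Ryde, Wirral, Kent}: service 284 + fixed 451 = 735
No other subset beats 455.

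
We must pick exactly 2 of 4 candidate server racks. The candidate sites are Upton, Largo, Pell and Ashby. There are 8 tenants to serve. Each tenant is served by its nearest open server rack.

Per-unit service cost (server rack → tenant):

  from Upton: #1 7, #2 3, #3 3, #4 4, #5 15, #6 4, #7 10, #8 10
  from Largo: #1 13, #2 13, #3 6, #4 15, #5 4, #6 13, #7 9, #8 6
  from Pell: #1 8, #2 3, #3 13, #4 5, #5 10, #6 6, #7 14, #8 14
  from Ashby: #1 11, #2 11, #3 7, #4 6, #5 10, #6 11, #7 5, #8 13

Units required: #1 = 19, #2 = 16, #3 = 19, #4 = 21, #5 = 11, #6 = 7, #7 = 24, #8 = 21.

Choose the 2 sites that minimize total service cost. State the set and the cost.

Choose Upton and Largo; total service cost 736.

With exactly 2 open, each tenant uses its cheapest among the chosen.
{Upton, Largo}: #1→Upton 7·19=133, #2→Upton 3·16=48, #3→Upton 3·19=57, #4→Upton 4·21=84, #5→Largo 4·11=44, #6→Upton 4·7=28, #7→Largo 9·24=216, #8→Largo 6·21=126. Service cost 736.
{Upton, Ashby}: service cost 790
{Largo, Pell}: service cost 847
Among all 6 size-2 choices, {Upton, Largo} is lowest.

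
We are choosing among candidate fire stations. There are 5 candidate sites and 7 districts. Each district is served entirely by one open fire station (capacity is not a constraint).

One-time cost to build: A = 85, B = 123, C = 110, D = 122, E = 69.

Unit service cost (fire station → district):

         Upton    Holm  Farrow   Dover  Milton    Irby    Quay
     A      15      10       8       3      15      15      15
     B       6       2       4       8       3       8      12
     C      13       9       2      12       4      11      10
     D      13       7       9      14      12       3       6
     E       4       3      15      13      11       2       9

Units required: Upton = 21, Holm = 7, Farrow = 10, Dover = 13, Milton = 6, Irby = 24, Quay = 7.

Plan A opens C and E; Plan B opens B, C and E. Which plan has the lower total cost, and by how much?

Plan A is cheaper by 58.

Plan A: {C, E}: Upton→E 4·21=84, Holm→E 3·7=21, Farrow→C 2·10=20, Dover→C 12·13=156, Milton→C 4·6=24, Irby→E 2·24=48, Quay→E 9·7=63. Service 416; fixed 179; total 595.
Plan B: {B, C, E}: Upton→E 4·21=84, Holm→B 2·7=14, Farrow→C 2·10=20, Dover→B 8·13=104, Milton→B 3·6=18, Irby→E 2·24=48, Quay→E 9·7=63. Service 351; fixed 302; total 653.
Difference: |595 − 653| = 58.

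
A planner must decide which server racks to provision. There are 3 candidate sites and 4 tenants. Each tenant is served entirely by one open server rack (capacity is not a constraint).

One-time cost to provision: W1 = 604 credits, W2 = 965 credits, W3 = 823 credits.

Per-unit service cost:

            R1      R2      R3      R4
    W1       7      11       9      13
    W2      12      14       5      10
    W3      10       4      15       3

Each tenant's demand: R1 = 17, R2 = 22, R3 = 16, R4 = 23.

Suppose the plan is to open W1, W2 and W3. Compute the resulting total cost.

Each tenant is assigned to its cheapest site among the open ones.
{W1, W2, W3}: R1→W1 7·17=119, R2→W3 4·22=88, R3→W2 5·16=80, R4→W3 3·23=69. Service 356; fixed 2392; total 2748.

Total cost: 2748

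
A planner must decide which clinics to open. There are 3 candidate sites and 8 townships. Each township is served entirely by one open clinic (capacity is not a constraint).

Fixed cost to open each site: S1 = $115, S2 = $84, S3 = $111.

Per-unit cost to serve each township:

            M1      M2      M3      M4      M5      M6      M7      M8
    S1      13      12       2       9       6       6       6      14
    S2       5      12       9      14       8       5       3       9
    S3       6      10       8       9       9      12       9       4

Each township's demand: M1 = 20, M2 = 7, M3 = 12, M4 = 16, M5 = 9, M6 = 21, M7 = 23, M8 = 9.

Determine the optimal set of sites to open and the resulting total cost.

Open S1 and S2; minimum total cost 860.

For any fixed open set, each township goes to its cheapest open site; total = fixed + service.
{S1, S2}: M1→S2 5·20=100, M2→S1 12·7=84, M3→S1 2·12=24, M4→S1 9·16=144, M5→S1 6·9=54, M6→S2 5·21=105, M7→S2 3·23=69, M8→S2 9·9=81. Service 661; fixed 199; total 860.
{S2, S3}: M1→S2 5·20=100, M2→S3 10·7=70, M3→S3 8·12=96, M4→S3 9·16=144, M5→S2 8·9=72, M6→S2 5·21=105, M7→S2 3·23=69, M8→S3 4·9=36. Service 692; fixed 195; total 887.
{S1, S2, S3}: M1→S2 5·20=100, M2→S3 10·7=70, M3→S1 2·12=24, M4→S1 9·16=144, M5→S1 6·9=54, M6→S2 5·21=105, M7→S2 3·23=69, M8→S3 4·9=36. Service 602; fixed 310; total 912.
{S2}: M1→S2 5·20=100, M2→S2 12·7=84, M3→S2 9·12=108, M4→S2 14·16=224, M5→S2 8·9=72, M6→S2 5·21=105, M7→S2 3·23=69, M8→S2 9·9=81. Service 843; fixed 84; total 927.
(All 7 nonempty subsets were checked; S1 and S2 is lowest.)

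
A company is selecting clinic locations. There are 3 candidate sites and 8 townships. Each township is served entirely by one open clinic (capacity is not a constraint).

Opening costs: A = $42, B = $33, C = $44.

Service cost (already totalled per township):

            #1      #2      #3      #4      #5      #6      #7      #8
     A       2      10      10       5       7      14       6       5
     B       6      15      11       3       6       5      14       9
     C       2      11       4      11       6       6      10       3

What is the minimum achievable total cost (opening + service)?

For any fixed open set, each township goes to its cheapest open site; total = fixed + service.
{C}: #1→C 2, #2→C 11, #3→C 4, #4→C 11, #5→C 6, #6→C 6, #7→C 10, #8→C 3. Service 53; fixed 44; total 97.
{A}: service 59 + fixed 42 = 101
{B}: service 69 + fixed 33 = 102
{A, B, C}: #1→A 2, #2→A 10, #3→C 4, #4→B 3, #5→B 6, #6→B 5, #7→A 6, #8→C 3. Service 39; fixed 119; total 158.
No other subset beats 97.

Minimum total cost: 97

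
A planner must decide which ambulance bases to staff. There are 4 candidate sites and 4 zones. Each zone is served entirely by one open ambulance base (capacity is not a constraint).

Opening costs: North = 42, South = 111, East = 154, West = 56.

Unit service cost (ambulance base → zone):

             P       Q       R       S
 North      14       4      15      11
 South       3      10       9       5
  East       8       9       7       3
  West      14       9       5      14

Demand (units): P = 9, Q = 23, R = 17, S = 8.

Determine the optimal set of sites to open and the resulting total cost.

For any fixed open set, each zone goes to its cheapest open site; total = fixed + service.
{North, South, West}: P→South 3·9=27, Q→North 4·23=92, R→West 5·17=85, S→South 5·8=40. Service 244; fixed 209; total 453.
{North, South}: P→South 3·9=27, Q→North 4·23=92, R→South 9·17=153, S→South 5·8=40. Service 312; fixed 153; total 465.
{North, West}: P→North 14·9=126, Q→North 4·23=92, R→West 5·17=85, S→North 11·8=88. Service 391; fixed 98; total 489.
{North, South, East, West}: service 228 + fixed 363 = 591
(All 15 nonempty subsets were checked; North, South and West is lowest.)

Open North, South and West; minimum total cost 453.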